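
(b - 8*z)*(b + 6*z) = b^2 - 2*b*z - 48*z^2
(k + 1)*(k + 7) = k^2 + 8*k + 7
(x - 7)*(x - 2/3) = x^2 - 23*x/3 + 14/3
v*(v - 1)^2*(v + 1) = v^4 - v^3 - v^2 + v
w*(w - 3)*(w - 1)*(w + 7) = w^4 + 3*w^3 - 25*w^2 + 21*w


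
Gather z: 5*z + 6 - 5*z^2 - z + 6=-5*z^2 + 4*z + 12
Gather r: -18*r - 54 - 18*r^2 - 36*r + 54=-18*r^2 - 54*r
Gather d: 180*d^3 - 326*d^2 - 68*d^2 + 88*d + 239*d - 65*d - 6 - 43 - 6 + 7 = 180*d^3 - 394*d^2 + 262*d - 48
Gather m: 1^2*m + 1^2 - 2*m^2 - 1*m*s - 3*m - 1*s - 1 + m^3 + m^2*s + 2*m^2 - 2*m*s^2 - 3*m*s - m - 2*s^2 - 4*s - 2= m^3 + m^2*s + m*(-2*s^2 - 4*s - 3) - 2*s^2 - 5*s - 2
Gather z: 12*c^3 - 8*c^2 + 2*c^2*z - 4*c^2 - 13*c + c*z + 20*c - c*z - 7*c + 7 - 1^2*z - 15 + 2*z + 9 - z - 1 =12*c^3 + 2*c^2*z - 12*c^2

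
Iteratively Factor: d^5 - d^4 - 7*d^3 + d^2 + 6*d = (d + 1)*(d^4 - 2*d^3 - 5*d^2 + 6*d) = (d - 3)*(d + 1)*(d^3 + d^2 - 2*d) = (d - 3)*(d + 1)*(d + 2)*(d^2 - d) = (d - 3)*(d - 1)*(d + 1)*(d + 2)*(d)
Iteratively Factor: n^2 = (n)*(n)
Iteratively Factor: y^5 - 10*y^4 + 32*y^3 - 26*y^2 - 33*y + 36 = (y - 4)*(y^4 - 6*y^3 + 8*y^2 + 6*y - 9) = (y - 4)*(y - 3)*(y^3 - 3*y^2 - y + 3) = (y - 4)*(y - 3)^2*(y^2 - 1) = (y - 4)*(y - 3)^2*(y + 1)*(y - 1)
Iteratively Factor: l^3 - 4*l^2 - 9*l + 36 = (l - 4)*(l^2 - 9) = (l - 4)*(l - 3)*(l + 3)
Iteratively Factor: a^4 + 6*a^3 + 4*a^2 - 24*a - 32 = (a - 2)*(a^3 + 8*a^2 + 20*a + 16) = (a - 2)*(a + 2)*(a^2 + 6*a + 8) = (a - 2)*(a + 2)^2*(a + 4)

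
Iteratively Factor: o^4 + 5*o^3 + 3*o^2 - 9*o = (o + 3)*(o^3 + 2*o^2 - 3*o) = (o + 3)^2*(o^2 - o) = o*(o + 3)^2*(o - 1)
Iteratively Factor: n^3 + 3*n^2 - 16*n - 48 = (n + 4)*(n^2 - n - 12) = (n + 3)*(n + 4)*(n - 4)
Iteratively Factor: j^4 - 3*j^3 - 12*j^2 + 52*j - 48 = (j + 4)*(j^3 - 7*j^2 + 16*j - 12) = (j - 2)*(j + 4)*(j^2 - 5*j + 6) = (j - 3)*(j - 2)*(j + 4)*(j - 2)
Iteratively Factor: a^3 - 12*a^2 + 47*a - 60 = (a - 4)*(a^2 - 8*a + 15) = (a - 4)*(a - 3)*(a - 5)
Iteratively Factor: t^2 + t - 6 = (t - 2)*(t + 3)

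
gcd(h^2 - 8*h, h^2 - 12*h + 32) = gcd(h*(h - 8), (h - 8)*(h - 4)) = h - 8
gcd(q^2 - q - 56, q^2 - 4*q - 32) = q - 8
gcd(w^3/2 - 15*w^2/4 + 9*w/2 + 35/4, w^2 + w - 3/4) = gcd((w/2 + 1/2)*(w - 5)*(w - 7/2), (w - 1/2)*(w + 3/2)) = 1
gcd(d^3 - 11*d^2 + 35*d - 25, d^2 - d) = d - 1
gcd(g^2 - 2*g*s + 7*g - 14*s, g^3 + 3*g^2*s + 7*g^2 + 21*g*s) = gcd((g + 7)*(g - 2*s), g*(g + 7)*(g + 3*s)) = g + 7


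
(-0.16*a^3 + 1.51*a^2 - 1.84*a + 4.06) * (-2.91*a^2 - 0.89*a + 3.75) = 0.4656*a^5 - 4.2517*a^4 + 3.4105*a^3 - 4.5145*a^2 - 10.5134*a + 15.225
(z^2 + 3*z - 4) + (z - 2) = z^2 + 4*z - 6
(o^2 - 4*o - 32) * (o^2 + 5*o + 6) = o^4 + o^3 - 46*o^2 - 184*o - 192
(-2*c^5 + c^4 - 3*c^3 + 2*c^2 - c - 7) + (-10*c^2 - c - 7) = -2*c^5 + c^4 - 3*c^3 - 8*c^2 - 2*c - 14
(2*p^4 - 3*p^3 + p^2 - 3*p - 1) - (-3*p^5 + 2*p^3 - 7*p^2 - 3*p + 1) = 3*p^5 + 2*p^4 - 5*p^3 + 8*p^2 - 2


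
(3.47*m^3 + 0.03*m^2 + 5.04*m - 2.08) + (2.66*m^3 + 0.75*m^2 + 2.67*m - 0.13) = 6.13*m^3 + 0.78*m^2 + 7.71*m - 2.21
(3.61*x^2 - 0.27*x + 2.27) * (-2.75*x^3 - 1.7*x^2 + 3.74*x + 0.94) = -9.9275*x^5 - 5.3945*x^4 + 7.7179*x^3 - 1.4754*x^2 + 8.236*x + 2.1338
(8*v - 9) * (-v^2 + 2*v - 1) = -8*v^3 + 25*v^2 - 26*v + 9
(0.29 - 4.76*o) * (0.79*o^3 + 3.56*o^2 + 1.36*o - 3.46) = -3.7604*o^4 - 16.7165*o^3 - 5.4412*o^2 + 16.864*o - 1.0034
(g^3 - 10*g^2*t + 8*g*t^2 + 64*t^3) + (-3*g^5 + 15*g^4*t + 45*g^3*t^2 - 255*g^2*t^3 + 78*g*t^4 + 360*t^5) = -3*g^5 + 15*g^4*t + 45*g^3*t^2 + g^3 - 255*g^2*t^3 - 10*g^2*t + 78*g*t^4 + 8*g*t^2 + 360*t^5 + 64*t^3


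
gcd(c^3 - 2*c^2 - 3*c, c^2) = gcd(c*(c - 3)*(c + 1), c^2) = c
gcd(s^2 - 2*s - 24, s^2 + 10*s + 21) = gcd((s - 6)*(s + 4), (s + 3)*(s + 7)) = 1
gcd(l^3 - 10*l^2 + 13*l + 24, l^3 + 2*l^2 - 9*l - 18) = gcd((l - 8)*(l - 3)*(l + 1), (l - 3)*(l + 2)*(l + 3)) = l - 3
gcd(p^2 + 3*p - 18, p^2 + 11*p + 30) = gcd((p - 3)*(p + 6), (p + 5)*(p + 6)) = p + 6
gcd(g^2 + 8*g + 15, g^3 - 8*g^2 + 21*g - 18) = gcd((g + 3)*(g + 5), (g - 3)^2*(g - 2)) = 1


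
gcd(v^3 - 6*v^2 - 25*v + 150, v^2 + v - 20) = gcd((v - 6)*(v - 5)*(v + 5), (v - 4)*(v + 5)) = v + 5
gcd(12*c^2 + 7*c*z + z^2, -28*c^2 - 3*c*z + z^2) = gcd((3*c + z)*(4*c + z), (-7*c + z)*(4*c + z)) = 4*c + z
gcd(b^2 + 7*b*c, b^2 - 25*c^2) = 1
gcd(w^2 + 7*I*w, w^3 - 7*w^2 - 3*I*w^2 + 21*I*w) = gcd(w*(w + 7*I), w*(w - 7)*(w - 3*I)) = w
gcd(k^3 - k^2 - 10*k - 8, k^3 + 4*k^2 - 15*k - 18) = k + 1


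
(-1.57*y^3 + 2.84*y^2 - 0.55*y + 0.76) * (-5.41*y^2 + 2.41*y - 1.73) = 8.4937*y^5 - 19.1481*y^4 + 12.536*y^3 - 10.3503*y^2 + 2.7831*y - 1.3148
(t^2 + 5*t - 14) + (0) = t^2 + 5*t - 14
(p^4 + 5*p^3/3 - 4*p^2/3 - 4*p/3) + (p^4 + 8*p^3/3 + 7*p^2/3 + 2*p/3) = 2*p^4 + 13*p^3/3 + p^2 - 2*p/3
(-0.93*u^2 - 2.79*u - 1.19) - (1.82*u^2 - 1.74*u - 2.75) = -2.75*u^2 - 1.05*u + 1.56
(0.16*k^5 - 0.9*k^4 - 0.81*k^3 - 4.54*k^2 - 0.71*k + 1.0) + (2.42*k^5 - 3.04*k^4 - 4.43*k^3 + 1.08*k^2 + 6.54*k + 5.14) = 2.58*k^5 - 3.94*k^4 - 5.24*k^3 - 3.46*k^2 + 5.83*k + 6.14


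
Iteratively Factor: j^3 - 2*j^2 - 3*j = (j + 1)*(j^2 - 3*j) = (j - 3)*(j + 1)*(j)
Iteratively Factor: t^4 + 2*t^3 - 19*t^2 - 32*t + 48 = (t - 1)*(t^3 + 3*t^2 - 16*t - 48) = (t - 4)*(t - 1)*(t^2 + 7*t + 12) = (t - 4)*(t - 1)*(t + 4)*(t + 3)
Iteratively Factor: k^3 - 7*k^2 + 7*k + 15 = (k - 3)*(k^2 - 4*k - 5) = (k - 5)*(k - 3)*(k + 1)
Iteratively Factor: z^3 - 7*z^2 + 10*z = (z)*(z^2 - 7*z + 10) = z*(z - 2)*(z - 5)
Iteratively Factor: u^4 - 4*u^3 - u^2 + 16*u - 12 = (u - 2)*(u^3 - 2*u^2 - 5*u + 6) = (u - 2)*(u + 2)*(u^2 - 4*u + 3) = (u - 3)*(u - 2)*(u + 2)*(u - 1)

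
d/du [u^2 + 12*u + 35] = 2*u + 12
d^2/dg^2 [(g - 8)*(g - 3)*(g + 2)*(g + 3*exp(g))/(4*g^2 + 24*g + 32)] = (3*g^4*exp(g) - 3*g^3*exp(g) + 2*g^3 - 72*g^2*exp(g) + 24*g^2 - 168*g*exp(g) + 96*g + 24*exp(g) - 544)/(4*(g^3 + 12*g^2 + 48*g + 64))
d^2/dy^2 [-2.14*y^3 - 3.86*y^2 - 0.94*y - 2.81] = -12.84*y - 7.72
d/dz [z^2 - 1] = 2*z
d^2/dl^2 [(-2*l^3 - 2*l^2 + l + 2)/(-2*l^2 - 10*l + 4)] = (43*l^3 - 54*l^2 - 12*l - 56)/(l^6 + 15*l^5 + 69*l^4 + 65*l^3 - 138*l^2 + 60*l - 8)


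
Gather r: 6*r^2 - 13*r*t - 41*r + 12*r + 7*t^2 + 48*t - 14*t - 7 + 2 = 6*r^2 + r*(-13*t - 29) + 7*t^2 + 34*t - 5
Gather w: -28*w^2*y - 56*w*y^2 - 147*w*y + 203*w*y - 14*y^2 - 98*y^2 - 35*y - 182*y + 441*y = -28*w^2*y + w*(-56*y^2 + 56*y) - 112*y^2 + 224*y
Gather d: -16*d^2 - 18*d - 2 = -16*d^2 - 18*d - 2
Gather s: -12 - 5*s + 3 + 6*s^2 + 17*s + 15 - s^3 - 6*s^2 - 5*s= -s^3 + 7*s + 6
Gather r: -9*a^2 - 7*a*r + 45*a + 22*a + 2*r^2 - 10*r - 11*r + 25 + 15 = -9*a^2 + 67*a + 2*r^2 + r*(-7*a - 21) + 40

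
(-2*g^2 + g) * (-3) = 6*g^2 - 3*g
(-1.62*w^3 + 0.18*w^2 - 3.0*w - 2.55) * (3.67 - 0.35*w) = 0.567*w^4 - 6.0084*w^3 + 1.7106*w^2 - 10.1175*w - 9.3585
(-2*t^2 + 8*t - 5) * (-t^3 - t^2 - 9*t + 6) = 2*t^5 - 6*t^4 + 15*t^3 - 79*t^2 + 93*t - 30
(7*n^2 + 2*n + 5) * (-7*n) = -49*n^3 - 14*n^2 - 35*n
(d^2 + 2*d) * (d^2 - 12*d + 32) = d^4 - 10*d^3 + 8*d^2 + 64*d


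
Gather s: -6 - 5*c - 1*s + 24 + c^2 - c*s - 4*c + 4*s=c^2 - 9*c + s*(3 - c) + 18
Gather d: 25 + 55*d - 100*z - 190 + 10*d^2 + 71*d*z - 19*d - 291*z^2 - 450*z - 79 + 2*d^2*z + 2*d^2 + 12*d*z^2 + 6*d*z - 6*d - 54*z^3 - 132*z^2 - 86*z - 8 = d^2*(2*z + 12) + d*(12*z^2 + 77*z + 30) - 54*z^3 - 423*z^2 - 636*z - 252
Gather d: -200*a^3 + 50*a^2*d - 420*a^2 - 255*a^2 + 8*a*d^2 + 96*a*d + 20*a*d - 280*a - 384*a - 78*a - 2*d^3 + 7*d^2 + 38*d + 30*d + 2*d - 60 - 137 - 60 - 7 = -200*a^3 - 675*a^2 - 742*a - 2*d^3 + d^2*(8*a + 7) + d*(50*a^2 + 116*a + 70) - 264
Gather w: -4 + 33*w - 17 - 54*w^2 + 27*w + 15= -54*w^2 + 60*w - 6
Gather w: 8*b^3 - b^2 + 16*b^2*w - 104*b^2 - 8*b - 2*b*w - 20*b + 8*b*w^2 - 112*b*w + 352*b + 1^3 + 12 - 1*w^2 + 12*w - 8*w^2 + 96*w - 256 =8*b^3 - 105*b^2 + 324*b + w^2*(8*b - 9) + w*(16*b^2 - 114*b + 108) - 243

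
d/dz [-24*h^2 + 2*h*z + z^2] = 2*h + 2*z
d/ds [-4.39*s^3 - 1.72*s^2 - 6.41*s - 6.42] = -13.17*s^2 - 3.44*s - 6.41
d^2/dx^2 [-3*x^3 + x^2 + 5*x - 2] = 2 - 18*x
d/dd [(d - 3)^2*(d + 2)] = (d - 3)*(3*d + 1)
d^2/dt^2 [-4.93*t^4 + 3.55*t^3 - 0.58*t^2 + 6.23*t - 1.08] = -59.16*t^2 + 21.3*t - 1.16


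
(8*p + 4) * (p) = 8*p^2 + 4*p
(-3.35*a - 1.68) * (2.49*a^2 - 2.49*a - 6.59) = -8.3415*a^3 + 4.1583*a^2 + 26.2597*a + 11.0712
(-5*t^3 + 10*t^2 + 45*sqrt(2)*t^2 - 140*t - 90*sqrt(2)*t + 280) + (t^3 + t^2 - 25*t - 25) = -4*t^3 + 11*t^2 + 45*sqrt(2)*t^2 - 165*t - 90*sqrt(2)*t + 255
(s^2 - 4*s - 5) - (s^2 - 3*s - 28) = 23 - s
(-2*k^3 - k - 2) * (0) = 0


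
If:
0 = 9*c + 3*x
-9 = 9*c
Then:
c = -1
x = 3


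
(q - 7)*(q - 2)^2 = q^3 - 11*q^2 + 32*q - 28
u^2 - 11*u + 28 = (u - 7)*(u - 4)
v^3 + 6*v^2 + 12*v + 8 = (v + 2)^3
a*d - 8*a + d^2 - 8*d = (a + d)*(d - 8)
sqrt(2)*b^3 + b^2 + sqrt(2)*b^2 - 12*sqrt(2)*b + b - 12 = (b - 3)*(b + 4)*(sqrt(2)*b + 1)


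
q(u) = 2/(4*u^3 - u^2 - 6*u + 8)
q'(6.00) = 0.00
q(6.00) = 0.00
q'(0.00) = 0.19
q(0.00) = 0.25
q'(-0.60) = 0.01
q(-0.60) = 0.19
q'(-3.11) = -0.02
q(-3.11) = -0.02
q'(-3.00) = -0.03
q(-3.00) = -0.02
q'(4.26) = -0.01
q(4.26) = 0.01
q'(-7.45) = -0.00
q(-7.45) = -0.00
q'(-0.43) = 0.06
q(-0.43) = 0.20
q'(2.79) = -0.03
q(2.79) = 0.03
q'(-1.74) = -2.11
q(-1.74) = -0.35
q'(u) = 2*(-12*u^2 + 2*u + 6)/(4*u^3 - u^2 - 6*u + 8)^2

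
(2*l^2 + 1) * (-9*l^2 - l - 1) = -18*l^4 - 2*l^3 - 11*l^2 - l - 1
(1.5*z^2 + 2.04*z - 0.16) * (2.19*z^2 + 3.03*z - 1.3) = 3.285*z^4 + 9.0126*z^3 + 3.8808*z^2 - 3.1368*z + 0.208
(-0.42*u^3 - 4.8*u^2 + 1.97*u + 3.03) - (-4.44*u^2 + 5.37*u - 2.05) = -0.42*u^3 - 0.359999999999999*u^2 - 3.4*u + 5.08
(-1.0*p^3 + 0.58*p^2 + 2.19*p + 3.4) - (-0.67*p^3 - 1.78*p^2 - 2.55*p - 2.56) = -0.33*p^3 + 2.36*p^2 + 4.74*p + 5.96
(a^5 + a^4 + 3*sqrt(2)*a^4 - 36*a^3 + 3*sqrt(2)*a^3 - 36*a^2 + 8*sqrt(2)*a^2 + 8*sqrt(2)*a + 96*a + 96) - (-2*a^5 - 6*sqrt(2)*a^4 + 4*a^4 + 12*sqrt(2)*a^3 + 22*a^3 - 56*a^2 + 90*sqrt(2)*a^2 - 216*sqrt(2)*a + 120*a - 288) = 3*a^5 - 3*a^4 + 9*sqrt(2)*a^4 - 58*a^3 - 9*sqrt(2)*a^3 - 82*sqrt(2)*a^2 + 20*a^2 - 24*a + 224*sqrt(2)*a + 384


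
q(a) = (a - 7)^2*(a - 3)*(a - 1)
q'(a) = (a - 7)^2*(a - 3) + (a - 7)^2*(a - 1) + (a - 3)*(a - 1)*(2*a - 14) = 4*a^3 - 54*a^2 + 216*a - 238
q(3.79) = 22.71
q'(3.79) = 22.74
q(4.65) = 33.26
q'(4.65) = 0.96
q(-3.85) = 3911.04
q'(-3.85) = -2098.28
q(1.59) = -24.35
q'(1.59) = -15.00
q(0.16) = 111.61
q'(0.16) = -204.81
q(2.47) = -15.99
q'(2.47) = 26.35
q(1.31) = -16.96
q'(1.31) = -38.72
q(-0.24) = 210.59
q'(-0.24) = -293.01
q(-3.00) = 2400.00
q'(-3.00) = -1480.00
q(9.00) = 192.00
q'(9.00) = 248.00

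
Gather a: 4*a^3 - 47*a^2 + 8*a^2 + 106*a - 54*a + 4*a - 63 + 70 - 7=4*a^3 - 39*a^2 + 56*a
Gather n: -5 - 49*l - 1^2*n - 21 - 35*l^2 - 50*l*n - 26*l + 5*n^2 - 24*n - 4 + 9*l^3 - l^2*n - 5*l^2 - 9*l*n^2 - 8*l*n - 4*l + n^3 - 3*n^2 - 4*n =9*l^3 - 40*l^2 - 79*l + n^3 + n^2*(2 - 9*l) + n*(-l^2 - 58*l - 29) - 30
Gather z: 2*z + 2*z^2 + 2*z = 2*z^2 + 4*z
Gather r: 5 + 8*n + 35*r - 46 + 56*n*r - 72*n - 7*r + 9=-64*n + r*(56*n + 28) - 32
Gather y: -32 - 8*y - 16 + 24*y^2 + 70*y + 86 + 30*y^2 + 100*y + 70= 54*y^2 + 162*y + 108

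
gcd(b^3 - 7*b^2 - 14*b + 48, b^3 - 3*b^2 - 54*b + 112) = b^2 - 10*b + 16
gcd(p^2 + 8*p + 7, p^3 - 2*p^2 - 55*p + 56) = p + 7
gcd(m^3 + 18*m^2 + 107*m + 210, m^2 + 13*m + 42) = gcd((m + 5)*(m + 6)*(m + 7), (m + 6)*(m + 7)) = m^2 + 13*m + 42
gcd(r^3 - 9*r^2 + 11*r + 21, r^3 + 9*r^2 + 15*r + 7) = r + 1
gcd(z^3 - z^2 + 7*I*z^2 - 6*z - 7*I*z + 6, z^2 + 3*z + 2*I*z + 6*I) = 1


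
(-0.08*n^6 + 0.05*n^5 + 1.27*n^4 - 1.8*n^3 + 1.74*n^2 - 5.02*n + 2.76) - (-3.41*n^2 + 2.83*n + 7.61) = -0.08*n^6 + 0.05*n^5 + 1.27*n^4 - 1.8*n^3 + 5.15*n^2 - 7.85*n - 4.85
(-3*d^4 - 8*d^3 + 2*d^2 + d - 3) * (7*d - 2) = -21*d^5 - 50*d^4 + 30*d^3 + 3*d^2 - 23*d + 6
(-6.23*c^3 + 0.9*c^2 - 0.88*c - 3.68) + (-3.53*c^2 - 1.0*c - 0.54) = -6.23*c^3 - 2.63*c^2 - 1.88*c - 4.22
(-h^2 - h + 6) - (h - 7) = -h^2 - 2*h + 13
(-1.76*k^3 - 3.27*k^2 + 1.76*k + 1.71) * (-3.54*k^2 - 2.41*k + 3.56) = 6.2304*k^5 + 15.8174*k^4 - 4.6153*k^3 - 21.9362*k^2 + 2.1445*k + 6.0876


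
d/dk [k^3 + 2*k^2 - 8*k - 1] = 3*k^2 + 4*k - 8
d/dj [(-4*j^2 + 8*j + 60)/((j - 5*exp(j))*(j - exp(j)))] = 4*(2*(1 - j)*(j - 5*exp(j))*(j - exp(j)) - (1 - exp(j))*(j - 5*exp(j))*(-j^2 + 2*j + 15) + (j - exp(j))*(5*exp(j) - 1)*(-j^2 + 2*j + 15))/((j - 5*exp(j))^2*(j - exp(j))^2)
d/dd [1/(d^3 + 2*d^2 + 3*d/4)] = 4*(-12*d^2 - 16*d - 3)/(d^2*(4*d^2 + 8*d + 3)^2)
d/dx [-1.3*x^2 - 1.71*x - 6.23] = -2.6*x - 1.71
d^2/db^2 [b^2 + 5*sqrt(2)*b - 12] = 2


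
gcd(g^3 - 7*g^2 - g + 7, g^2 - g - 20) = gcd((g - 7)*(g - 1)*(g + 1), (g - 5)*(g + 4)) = 1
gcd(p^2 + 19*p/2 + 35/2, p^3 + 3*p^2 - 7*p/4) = 1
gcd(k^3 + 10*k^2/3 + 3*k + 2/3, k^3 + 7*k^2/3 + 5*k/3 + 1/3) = k^2 + 4*k/3 + 1/3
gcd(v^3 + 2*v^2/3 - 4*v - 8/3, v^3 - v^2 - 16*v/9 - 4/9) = v^2 - 4*v/3 - 4/3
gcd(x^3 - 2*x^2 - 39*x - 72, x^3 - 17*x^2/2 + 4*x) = x - 8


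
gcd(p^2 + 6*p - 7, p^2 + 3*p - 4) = p - 1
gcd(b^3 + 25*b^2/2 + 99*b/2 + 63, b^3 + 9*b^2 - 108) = b + 6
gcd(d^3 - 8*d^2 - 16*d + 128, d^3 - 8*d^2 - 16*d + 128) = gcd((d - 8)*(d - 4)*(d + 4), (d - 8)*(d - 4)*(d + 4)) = d^3 - 8*d^2 - 16*d + 128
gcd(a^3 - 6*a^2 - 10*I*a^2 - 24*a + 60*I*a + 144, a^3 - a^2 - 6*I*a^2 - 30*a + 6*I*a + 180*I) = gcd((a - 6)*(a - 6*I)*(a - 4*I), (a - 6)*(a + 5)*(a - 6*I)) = a^2 + a*(-6 - 6*I) + 36*I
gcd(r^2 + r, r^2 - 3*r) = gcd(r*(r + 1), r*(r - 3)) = r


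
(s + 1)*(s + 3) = s^2 + 4*s + 3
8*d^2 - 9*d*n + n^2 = (-8*d + n)*(-d + n)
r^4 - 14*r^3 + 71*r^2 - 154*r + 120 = (r - 5)*(r - 4)*(r - 3)*(r - 2)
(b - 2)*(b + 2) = b^2 - 4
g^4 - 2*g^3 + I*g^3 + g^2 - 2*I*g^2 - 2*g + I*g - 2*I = (g - 2)*(g - I)*(g + I)^2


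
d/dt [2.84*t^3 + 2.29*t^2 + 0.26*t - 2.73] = 8.52*t^2 + 4.58*t + 0.26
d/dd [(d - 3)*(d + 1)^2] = (d + 1)*(3*d - 5)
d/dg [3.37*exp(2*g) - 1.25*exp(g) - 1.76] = (6.74*exp(g) - 1.25)*exp(g)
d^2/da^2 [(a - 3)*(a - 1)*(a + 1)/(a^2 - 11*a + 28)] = 2*(59*a^3 - 663*a^2 + 2337*a - 2381)/(a^6 - 33*a^5 + 447*a^4 - 3179*a^3 + 12516*a^2 - 25872*a + 21952)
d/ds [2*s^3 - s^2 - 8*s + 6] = 6*s^2 - 2*s - 8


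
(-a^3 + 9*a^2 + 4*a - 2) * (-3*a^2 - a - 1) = 3*a^5 - 26*a^4 - 20*a^3 - 7*a^2 - 2*a + 2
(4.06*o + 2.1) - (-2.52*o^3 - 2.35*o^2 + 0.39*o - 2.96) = 2.52*o^3 + 2.35*o^2 + 3.67*o + 5.06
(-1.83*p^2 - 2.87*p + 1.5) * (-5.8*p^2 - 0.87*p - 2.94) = 10.614*p^4 + 18.2381*p^3 - 0.822899999999999*p^2 + 7.1328*p - 4.41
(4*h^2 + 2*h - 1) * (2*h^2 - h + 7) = 8*h^4 + 24*h^2 + 15*h - 7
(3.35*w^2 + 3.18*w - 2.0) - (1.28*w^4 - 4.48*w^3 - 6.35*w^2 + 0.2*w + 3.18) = -1.28*w^4 + 4.48*w^3 + 9.7*w^2 + 2.98*w - 5.18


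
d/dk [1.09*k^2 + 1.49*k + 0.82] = 2.18*k + 1.49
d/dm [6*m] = 6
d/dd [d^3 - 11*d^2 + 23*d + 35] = 3*d^2 - 22*d + 23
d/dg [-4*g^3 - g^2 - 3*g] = -12*g^2 - 2*g - 3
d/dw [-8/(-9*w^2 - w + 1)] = 8*(-18*w - 1)/(9*w^2 + w - 1)^2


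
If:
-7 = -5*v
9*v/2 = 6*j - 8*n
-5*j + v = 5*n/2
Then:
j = 49/100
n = -21/50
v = 7/5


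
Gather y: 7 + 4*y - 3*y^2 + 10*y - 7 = -3*y^2 + 14*y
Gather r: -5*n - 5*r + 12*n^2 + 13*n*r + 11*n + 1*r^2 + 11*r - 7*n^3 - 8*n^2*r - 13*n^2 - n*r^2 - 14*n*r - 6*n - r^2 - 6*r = -7*n^3 - n^2 - n*r^2 + r*(-8*n^2 - n)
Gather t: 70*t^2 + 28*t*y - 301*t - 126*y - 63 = 70*t^2 + t*(28*y - 301) - 126*y - 63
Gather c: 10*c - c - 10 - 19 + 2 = 9*c - 27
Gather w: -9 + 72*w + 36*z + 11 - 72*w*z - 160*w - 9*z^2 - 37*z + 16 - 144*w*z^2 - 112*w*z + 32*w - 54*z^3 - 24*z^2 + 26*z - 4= w*(-144*z^2 - 184*z - 56) - 54*z^3 - 33*z^2 + 25*z + 14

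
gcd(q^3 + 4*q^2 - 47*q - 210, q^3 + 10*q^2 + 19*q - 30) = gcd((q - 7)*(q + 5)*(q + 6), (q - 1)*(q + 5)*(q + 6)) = q^2 + 11*q + 30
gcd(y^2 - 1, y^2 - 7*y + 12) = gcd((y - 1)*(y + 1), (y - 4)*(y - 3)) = 1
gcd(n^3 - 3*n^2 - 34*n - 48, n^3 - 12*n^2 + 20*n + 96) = n^2 - 6*n - 16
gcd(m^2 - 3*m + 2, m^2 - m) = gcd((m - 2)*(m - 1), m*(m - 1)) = m - 1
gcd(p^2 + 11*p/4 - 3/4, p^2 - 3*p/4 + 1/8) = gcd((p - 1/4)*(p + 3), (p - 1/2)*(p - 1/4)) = p - 1/4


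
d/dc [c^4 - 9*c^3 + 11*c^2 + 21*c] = 4*c^3 - 27*c^2 + 22*c + 21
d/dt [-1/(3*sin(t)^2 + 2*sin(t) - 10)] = 2*(3*sin(t) + 1)*cos(t)/(3*sin(t)^2 + 2*sin(t) - 10)^2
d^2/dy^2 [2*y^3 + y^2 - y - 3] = 12*y + 2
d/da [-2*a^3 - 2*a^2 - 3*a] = -6*a^2 - 4*a - 3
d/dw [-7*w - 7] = -7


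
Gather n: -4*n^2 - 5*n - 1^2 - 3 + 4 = -4*n^2 - 5*n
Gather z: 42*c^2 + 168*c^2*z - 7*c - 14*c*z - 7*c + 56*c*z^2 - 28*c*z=42*c^2 + 56*c*z^2 - 14*c + z*(168*c^2 - 42*c)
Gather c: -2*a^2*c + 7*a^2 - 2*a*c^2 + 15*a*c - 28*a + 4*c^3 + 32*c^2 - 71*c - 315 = 7*a^2 - 28*a + 4*c^3 + c^2*(32 - 2*a) + c*(-2*a^2 + 15*a - 71) - 315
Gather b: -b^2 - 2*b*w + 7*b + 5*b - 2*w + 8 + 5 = -b^2 + b*(12 - 2*w) - 2*w + 13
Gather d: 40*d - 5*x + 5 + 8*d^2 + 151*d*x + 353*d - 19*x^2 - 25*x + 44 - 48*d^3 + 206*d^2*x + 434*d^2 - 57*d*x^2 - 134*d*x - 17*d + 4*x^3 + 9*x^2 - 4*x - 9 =-48*d^3 + d^2*(206*x + 442) + d*(-57*x^2 + 17*x + 376) + 4*x^3 - 10*x^2 - 34*x + 40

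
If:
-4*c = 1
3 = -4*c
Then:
No Solution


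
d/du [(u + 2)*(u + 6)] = 2*u + 8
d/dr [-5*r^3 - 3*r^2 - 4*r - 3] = -15*r^2 - 6*r - 4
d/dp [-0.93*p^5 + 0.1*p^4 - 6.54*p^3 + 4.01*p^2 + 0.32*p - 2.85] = -4.65*p^4 + 0.4*p^3 - 19.62*p^2 + 8.02*p + 0.32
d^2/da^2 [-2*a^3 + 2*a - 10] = -12*a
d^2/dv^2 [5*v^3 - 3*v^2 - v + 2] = 30*v - 6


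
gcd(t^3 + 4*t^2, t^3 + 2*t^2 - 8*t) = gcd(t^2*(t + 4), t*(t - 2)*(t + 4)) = t^2 + 4*t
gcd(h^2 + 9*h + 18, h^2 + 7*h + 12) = h + 3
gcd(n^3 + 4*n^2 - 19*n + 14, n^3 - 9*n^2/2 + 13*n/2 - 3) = n^2 - 3*n + 2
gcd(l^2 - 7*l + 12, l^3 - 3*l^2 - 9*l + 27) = l - 3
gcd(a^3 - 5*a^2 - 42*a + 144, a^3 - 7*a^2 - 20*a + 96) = a^2 - 11*a + 24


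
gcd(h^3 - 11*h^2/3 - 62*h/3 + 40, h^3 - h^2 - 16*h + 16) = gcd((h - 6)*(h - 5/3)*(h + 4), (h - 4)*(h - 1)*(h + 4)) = h + 4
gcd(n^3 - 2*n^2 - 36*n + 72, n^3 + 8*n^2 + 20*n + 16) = 1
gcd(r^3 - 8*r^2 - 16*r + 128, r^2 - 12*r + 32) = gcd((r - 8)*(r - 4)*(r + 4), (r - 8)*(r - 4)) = r^2 - 12*r + 32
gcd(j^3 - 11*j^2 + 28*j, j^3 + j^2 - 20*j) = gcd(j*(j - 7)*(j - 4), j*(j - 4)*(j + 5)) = j^2 - 4*j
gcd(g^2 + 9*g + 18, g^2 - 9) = g + 3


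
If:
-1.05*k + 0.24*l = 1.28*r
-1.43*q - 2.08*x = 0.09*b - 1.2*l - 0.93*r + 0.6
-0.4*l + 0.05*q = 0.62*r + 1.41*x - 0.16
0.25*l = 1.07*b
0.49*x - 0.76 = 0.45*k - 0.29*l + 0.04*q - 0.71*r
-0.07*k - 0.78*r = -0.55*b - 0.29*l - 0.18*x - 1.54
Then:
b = -0.64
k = -1.53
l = -2.76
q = -2.89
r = 0.74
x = 0.47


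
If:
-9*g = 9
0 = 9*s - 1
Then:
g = -1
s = 1/9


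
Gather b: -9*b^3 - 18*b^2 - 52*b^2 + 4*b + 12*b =-9*b^3 - 70*b^2 + 16*b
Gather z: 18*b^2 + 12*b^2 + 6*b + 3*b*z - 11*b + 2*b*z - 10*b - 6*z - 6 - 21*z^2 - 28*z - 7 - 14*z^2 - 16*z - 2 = 30*b^2 - 15*b - 35*z^2 + z*(5*b - 50) - 15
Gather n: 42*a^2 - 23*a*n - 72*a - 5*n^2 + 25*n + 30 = 42*a^2 - 72*a - 5*n^2 + n*(25 - 23*a) + 30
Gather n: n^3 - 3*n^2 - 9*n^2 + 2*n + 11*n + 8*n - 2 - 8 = n^3 - 12*n^2 + 21*n - 10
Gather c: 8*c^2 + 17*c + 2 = 8*c^2 + 17*c + 2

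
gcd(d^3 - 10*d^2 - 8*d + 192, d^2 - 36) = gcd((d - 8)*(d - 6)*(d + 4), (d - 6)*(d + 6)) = d - 6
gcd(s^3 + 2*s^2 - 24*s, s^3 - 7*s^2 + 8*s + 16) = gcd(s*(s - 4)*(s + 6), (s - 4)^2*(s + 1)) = s - 4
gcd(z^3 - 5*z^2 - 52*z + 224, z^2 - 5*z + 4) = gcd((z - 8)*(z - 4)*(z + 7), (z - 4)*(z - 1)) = z - 4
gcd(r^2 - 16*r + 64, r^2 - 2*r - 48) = r - 8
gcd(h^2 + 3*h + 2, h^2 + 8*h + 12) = h + 2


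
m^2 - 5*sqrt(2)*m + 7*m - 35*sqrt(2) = (m + 7)*(m - 5*sqrt(2))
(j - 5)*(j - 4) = j^2 - 9*j + 20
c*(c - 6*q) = c^2 - 6*c*q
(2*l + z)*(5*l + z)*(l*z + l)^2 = 10*l^4*z^2 + 20*l^4*z + 10*l^4 + 7*l^3*z^3 + 14*l^3*z^2 + 7*l^3*z + l^2*z^4 + 2*l^2*z^3 + l^2*z^2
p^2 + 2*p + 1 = (p + 1)^2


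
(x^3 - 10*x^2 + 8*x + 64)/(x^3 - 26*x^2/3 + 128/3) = 3*(x - 4)/(3*x - 8)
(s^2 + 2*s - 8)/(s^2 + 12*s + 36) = (s^2 + 2*s - 8)/(s^2 + 12*s + 36)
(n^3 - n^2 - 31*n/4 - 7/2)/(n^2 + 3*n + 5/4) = (2*n^2 - 3*n - 14)/(2*n + 5)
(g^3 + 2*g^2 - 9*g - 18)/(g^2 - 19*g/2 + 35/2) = 2*(g^3 + 2*g^2 - 9*g - 18)/(2*g^2 - 19*g + 35)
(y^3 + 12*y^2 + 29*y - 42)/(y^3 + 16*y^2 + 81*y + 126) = (y - 1)/(y + 3)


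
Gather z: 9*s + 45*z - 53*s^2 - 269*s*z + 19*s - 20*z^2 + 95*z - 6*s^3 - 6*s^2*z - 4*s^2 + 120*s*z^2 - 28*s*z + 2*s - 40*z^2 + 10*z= -6*s^3 - 57*s^2 + 30*s + z^2*(120*s - 60) + z*(-6*s^2 - 297*s + 150)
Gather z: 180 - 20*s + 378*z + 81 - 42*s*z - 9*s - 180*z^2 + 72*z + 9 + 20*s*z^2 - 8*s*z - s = -30*s + z^2*(20*s - 180) + z*(450 - 50*s) + 270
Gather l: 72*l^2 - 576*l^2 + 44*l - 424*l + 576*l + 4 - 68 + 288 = -504*l^2 + 196*l + 224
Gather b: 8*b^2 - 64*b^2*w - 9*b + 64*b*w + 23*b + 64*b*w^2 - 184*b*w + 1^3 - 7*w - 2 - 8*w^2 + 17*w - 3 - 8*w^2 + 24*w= b^2*(8 - 64*w) + b*(64*w^2 - 120*w + 14) - 16*w^2 + 34*w - 4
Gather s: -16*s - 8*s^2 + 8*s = -8*s^2 - 8*s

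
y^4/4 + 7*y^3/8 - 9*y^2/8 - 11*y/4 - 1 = (y/4 + 1/4)*(y - 2)*(y + 1/2)*(y + 4)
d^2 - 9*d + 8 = (d - 8)*(d - 1)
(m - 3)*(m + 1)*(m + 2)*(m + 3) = m^4 + 3*m^3 - 7*m^2 - 27*m - 18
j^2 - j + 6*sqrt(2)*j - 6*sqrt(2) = (j - 1)*(j + 6*sqrt(2))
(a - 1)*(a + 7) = a^2 + 6*a - 7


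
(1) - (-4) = 5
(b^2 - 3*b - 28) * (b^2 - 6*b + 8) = b^4 - 9*b^3 - 2*b^2 + 144*b - 224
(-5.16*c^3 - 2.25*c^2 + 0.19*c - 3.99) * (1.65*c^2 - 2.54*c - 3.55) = -8.514*c^5 + 9.3939*c^4 + 24.3465*c^3 + 0.9214*c^2 + 9.4601*c + 14.1645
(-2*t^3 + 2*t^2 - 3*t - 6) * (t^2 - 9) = -2*t^5 + 2*t^4 + 15*t^3 - 24*t^2 + 27*t + 54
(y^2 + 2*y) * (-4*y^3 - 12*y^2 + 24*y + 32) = -4*y^5 - 20*y^4 + 80*y^2 + 64*y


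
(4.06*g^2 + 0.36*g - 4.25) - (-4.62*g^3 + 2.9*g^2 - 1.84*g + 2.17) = 4.62*g^3 + 1.16*g^2 + 2.2*g - 6.42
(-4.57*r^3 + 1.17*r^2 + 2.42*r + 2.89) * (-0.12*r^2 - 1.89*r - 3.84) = 0.5484*r^5 + 8.4969*r^4 + 15.0471*r^3 - 9.4134*r^2 - 14.7549*r - 11.0976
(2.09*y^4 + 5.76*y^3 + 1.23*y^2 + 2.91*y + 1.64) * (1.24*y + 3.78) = 2.5916*y^5 + 15.0426*y^4 + 23.298*y^3 + 8.2578*y^2 + 13.0334*y + 6.1992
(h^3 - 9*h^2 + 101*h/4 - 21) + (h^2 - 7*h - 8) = h^3 - 8*h^2 + 73*h/4 - 29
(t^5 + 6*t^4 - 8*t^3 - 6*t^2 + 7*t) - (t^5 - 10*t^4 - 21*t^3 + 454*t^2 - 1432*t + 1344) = 16*t^4 + 13*t^3 - 460*t^2 + 1439*t - 1344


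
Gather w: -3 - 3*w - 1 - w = -4*w - 4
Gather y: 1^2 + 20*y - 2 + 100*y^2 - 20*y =100*y^2 - 1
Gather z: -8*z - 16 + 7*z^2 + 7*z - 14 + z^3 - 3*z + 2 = z^3 + 7*z^2 - 4*z - 28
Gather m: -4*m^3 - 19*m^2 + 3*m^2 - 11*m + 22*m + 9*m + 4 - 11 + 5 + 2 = -4*m^3 - 16*m^2 + 20*m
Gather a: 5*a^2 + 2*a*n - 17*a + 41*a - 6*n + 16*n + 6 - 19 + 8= 5*a^2 + a*(2*n + 24) + 10*n - 5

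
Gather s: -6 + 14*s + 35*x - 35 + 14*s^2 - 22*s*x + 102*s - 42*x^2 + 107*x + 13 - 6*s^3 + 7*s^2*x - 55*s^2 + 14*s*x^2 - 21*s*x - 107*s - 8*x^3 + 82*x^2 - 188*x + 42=-6*s^3 + s^2*(7*x - 41) + s*(14*x^2 - 43*x + 9) - 8*x^3 + 40*x^2 - 46*x + 14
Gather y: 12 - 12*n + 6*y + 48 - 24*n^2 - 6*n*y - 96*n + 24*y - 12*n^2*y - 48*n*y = -24*n^2 - 108*n + y*(-12*n^2 - 54*n + 30) + 60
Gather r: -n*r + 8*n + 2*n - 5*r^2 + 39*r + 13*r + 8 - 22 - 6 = 10*n - 5*r^2 + r*(52 - n) - 20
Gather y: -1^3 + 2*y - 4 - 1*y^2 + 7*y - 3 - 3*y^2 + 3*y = -4*y^2 + 12*y - 8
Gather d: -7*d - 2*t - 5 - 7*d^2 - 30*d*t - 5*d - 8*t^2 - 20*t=-7*d^2 + d*(-30*t - 12) - 8*t^2 - 22*t - 5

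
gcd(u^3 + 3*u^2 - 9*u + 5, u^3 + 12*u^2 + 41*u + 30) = u + 5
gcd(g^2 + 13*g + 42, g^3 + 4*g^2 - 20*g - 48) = g + 6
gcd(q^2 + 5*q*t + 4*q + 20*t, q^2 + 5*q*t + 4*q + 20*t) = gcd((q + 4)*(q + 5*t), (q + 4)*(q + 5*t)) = q^2 + 5*q*t + 4*q + 20*t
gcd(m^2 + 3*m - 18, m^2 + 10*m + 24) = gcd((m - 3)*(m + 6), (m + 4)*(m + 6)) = m + 6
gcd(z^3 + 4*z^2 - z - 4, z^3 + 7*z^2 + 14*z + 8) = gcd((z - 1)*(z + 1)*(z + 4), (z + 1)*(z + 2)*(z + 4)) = z^2 + 5*z + 4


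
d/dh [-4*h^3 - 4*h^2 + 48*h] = -12*h^2 - 8*h + 48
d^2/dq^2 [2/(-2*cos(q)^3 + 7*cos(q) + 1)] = 8*(9*(1 - cos(2*q))^3 - 16*(1 - cos(2*q))^2 + 11*cos(q) - 89*cos(2*q) - 9*cos(3*q) + 99)/(11*cos(q) - cos(3*q) + 2)^3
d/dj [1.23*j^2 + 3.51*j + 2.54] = 2.46*j + 3.51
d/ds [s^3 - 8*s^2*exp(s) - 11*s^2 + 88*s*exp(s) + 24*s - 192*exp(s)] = -8*s^2*exp(s) + 3*s^2 + 72*s*exp(s) - 22*s - 104*exp(s) + 24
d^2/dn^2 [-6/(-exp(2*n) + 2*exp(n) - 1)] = (24*exp(n) + 12)*exp(n)/(exp(4*n) - 4*exp(3*n) + 6*exp(2*n) - 4*exp(n) + 1)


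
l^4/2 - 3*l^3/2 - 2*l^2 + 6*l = l*(l/2 + 1)*(l - 3)*(l - 2)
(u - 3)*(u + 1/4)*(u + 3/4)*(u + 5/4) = u^4 - 3*u^3/4 - 85*u^2/16 - 261*u/64 - 45/64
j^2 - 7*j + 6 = (j - 6)*(j - 1)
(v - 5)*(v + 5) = v^2 - 25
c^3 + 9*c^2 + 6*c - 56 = (c - 2)*(c + 4)*(c + 7)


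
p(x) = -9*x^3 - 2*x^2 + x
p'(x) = -27*x^2 - 4*x + 1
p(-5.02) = 1083.13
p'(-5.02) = -659.33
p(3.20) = -312.19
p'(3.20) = -288.28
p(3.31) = -344.98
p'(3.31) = -308.05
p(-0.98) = 5.57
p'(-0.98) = -21.01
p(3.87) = -547.73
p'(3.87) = -418.86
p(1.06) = -11.91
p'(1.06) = -33.58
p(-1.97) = 59.08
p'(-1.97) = -95.90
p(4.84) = -1062.43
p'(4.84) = -650.85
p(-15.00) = 29910.00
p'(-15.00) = -6014.00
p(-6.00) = 1866.00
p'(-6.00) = -947.00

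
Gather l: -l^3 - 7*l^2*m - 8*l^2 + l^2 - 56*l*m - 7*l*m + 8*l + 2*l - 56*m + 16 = -l^3 + l^2*(-7*m - 7) + l*(10 - 63*m) - 56*m + 16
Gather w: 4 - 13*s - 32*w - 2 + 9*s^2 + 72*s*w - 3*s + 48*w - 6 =9*s^2 - 16*s + w*(72*s + 16) - 4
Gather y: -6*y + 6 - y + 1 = 7 - 7*y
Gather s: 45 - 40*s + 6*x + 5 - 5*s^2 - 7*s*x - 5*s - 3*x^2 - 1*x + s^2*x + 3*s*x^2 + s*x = s^2*(x - 5) + s*(3*x^2 - 6*x - 45) - 3*x^2 + 5*x + 50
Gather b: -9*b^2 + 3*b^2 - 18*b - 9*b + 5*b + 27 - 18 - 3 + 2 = -6*b^2 - 22*b + 8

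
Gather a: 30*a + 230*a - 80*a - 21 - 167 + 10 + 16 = 180*a - 162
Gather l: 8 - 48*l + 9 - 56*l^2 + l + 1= -56*l^2 - 47*l + 18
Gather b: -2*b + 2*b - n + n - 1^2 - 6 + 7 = 0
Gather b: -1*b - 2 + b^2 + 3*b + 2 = b^2 + 2*b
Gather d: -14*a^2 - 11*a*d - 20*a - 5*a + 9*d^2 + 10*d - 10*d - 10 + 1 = -14*a^2 - 11*a*d - 25*a + 9*d^2 - 9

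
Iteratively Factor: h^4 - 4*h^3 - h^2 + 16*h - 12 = (h - 2)*(h^3 - 2*h^2 - 5*h + 6) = (h - 2)*(h - 1)*(h^2 - h - 6) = (h - 3)*(h - 2)*(h - 1)*(h + 2)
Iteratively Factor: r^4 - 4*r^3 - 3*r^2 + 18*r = (r - 3)*(r^3 - r^2 - 6*r) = (r - 3)*(r + 2)*(r^2 - 3*r) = (r - 3)^2*(r + 2)*(r)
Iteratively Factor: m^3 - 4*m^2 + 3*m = (m)*(m^2 - 4*m + 3) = m*(m - 3)*(m - 1)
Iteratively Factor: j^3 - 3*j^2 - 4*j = (j + 1)*(j^2 - 4*j) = j*(j + 1)*(j - 4)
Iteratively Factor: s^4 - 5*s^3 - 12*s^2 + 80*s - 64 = (s + 4)*(s^3 - 9*s^2 + 24*s - 16) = (s - 1)*(s + 4)*(s^2 - 8*s + 16) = (s - 4)*(s - 1)*(s + 4)*(s - 4)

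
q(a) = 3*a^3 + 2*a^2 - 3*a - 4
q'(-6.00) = 297.00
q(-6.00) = -562.00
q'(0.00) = -3.00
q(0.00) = -4.00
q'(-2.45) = 41.22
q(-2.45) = -28.76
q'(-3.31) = 82.36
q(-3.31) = -80.95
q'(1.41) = 20.53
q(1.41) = 4.16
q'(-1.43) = 9.68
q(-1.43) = -4.39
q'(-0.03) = -3.11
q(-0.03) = -3.91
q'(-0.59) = -2.23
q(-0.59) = -2.15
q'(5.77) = 319.72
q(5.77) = 621.58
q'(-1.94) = 23.11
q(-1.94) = -12.56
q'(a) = 9*a^2 + 4*a - 3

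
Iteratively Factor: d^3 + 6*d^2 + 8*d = (d + 4)*(d^2 + 2*d) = (d + 2)*(d + 4)*(d)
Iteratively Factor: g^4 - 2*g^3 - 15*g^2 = (g)*(g^3 - 2*g^2 - 15*g) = g*(g - 5)*(g^2 + 3*g) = g^2*(g - 5)*(g + 3)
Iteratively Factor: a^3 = (a)*(a^2) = a^2*(a)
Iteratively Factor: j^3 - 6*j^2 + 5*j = (j - 1)*(j^2 - 5*j) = j*(j - 1)*(j - 5)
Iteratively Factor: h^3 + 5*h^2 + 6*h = (h)*(h^2 + 5*h + 6) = h*(h + 2)*(h + 3)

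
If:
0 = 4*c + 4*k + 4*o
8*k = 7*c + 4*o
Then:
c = -4*o/5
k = -o/5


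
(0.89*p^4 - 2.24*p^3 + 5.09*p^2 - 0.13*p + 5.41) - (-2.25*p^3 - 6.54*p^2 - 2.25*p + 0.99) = 0.89*p^4 + 0.00999999999999979*p^3 + 11.63*p^2 + 2.12*p + 4.42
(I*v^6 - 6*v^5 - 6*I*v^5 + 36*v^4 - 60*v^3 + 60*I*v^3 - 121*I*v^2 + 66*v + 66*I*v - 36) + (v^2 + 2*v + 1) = I*v^6 - 6*v^5 - 6*I*v^5 + 36*v^4 - 60*v^3 + 60*I*v^3 + v^2 - 121*I*v^2 + 68*v + 66*I*v - 35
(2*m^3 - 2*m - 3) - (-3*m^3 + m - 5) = 5*m^3 - 3*m + 2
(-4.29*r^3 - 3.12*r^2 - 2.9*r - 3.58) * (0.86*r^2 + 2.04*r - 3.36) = -3.6894*r^5 - 11.4348*r^4 + 5.5556*r^3 + 1.4884*r^2 + 2.4408*r + 12.0288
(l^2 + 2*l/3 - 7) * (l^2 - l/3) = l^4 + l^3/3 - 65*l^2/9 + 7*l/3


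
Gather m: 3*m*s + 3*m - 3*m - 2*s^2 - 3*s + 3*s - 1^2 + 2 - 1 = 3*m*s - 2*s^2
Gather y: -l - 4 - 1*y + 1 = -l - y - 3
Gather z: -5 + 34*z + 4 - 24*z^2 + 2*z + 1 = -24*z^2 + 36*z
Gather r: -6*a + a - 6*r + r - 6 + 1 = -5*a - 5*r - 5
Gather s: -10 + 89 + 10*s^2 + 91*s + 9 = 10*s^2 + 91*s + 88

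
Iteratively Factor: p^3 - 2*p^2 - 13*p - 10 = (p - 5)*(p^2 + 3*p + 2) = (p - 5)*(p + 1)*(p + 2)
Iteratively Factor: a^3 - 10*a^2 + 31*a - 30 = (a - 2)*(a^2 - 8*a + 15) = (a - 5)*(a - 2)*(a - 3)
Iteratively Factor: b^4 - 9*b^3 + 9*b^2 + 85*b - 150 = (b - 2)*(b^3 - 7*b^2 - 5*b + 75) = (b - 5)*(b - 2)*(b^2 - 2*b - 15) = (b - 5)^2*(b - 2)*(b + 3)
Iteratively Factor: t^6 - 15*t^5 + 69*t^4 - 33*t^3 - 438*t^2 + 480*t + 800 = (t - 4)*(t^5 - 11*t^4 + 25*t^3 + 67*t^2 - 170*t - 200) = (t - 4)*(t + 2)*(t^4 - 13*t^3 + 51*t^2 - 35*t - 100) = (t - 5)*(t - 4)*(t + 2)*(t^3 - 8*t^2 + 11*t + 20) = (t - 5)^2*(t - 4)*(t + 2)*(t^2 - 3*t - 4) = (t - 5)^2*(t - 4)*(t + 1)*(t + 2)*(t - 4)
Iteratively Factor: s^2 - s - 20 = (s + 4)*(s - 5)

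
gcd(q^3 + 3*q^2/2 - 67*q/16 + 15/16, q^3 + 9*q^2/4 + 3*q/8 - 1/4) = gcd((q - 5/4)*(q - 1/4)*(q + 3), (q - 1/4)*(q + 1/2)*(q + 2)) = q - 1/4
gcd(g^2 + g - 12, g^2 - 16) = g + 4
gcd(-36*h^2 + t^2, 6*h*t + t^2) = 6*h + t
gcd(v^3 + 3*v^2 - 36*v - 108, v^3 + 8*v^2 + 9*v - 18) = v^2 + 9*v + 18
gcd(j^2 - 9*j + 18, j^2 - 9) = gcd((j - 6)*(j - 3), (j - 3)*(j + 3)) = j - 3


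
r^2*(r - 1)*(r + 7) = r^4 + 6*r^3 - 7*r^2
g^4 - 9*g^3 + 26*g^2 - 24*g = g*(g - 4)*(g - 3)*(g - 2)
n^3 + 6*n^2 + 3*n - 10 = (n - 1)*(n + 2)*(n + 5)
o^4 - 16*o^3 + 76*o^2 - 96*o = o*(o - 8)*(o - 6)*(o - 2)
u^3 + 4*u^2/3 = u^2*(u + 4/3)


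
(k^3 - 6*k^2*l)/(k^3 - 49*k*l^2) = k*(k - 6*l)/(k^2 - 49*l^2)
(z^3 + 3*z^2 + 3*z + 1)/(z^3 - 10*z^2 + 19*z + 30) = (z^2 + 2*z + 1)/(z^2 - 11*z + 30)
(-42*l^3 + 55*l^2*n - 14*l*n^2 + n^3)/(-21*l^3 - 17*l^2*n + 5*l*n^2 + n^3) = (42*l^3 - 55*l^2*n + 14*l*n^2 - n^3)/(21*l^3 + 17*l^2*n - 5*l*n^2 - n^3)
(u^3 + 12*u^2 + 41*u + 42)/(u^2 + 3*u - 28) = (u^2 + 5*u + 6)/(u - 4)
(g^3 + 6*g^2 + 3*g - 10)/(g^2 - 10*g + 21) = (g^3 + 6*g^2 + 3*g - 10)/(g^2 - 10*g + 21)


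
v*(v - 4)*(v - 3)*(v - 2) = v^4 - 9*v^3 + 26*v^2 - 24*v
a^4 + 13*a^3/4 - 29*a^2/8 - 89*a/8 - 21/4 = (a - 2)*(a + 3/4)*(a + 1)*(a + 7/2)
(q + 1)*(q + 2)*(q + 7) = q^3 + 10*q^2 + 23*q + 14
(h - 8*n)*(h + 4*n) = h^2 - 4*h*n - 32*n^2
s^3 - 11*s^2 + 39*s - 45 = (s - 5)*(s - 3)^2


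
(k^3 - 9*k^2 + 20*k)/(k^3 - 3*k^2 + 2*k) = (k^2 - 9*k + 20)/(k^2 - 3*k + 2)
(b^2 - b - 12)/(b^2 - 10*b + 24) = (b + 3)/(b - 6)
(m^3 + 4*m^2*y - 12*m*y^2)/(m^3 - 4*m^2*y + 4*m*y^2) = (-m - 6*y)/(-m + 2*y)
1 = 1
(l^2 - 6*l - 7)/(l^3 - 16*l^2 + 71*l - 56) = (l + 1)/(l^2 - 9*l + 8)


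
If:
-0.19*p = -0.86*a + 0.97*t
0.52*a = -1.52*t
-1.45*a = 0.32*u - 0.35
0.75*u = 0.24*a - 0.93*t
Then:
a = 0.21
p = 1.30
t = -0.07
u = 0.15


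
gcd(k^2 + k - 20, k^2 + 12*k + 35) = k + 5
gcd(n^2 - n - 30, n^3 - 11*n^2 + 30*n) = n - 6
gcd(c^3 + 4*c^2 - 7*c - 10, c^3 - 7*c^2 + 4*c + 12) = c^2 - c - 2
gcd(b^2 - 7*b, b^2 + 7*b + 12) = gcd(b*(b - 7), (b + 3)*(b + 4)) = 1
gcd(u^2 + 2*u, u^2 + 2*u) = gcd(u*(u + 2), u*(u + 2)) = u^2 + 2*u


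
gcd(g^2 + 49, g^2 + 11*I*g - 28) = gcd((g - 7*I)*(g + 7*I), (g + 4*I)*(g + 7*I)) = g + 7*I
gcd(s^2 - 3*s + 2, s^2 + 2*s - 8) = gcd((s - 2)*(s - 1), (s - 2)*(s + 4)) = s - 2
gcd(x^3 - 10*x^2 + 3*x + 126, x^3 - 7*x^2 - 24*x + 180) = x - 6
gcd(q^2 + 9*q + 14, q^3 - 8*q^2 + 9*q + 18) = 1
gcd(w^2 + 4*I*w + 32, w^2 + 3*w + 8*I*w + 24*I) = w + 8*I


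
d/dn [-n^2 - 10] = -2*n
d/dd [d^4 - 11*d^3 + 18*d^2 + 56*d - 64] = 4*d^3 - 33*d^2 + 36*d + 56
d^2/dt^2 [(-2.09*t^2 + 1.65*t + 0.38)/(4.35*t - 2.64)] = 23.145372/(82.312875*t^3 - 149.8662*t^2 + 90.95328*t - 18.399744)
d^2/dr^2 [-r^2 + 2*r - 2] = -2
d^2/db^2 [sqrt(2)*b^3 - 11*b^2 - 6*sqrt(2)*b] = 6*sqrt(2)*b - 22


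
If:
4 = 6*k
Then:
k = 2/3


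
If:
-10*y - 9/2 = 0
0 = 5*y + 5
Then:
No Solution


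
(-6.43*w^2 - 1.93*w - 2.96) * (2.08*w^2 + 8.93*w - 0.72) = -13.3744*w^4 - 61.4343*w^3 - 18.7621*w^2 - 25.0432*w + 2.1312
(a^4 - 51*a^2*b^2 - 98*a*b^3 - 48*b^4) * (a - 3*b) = a^5 - 3*a^4*b - 51*a^3*b^2 + 55*a^2*b^3 + 246*a*b^4 + 144*b^5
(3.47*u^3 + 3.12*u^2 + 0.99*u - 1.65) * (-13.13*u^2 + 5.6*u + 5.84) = -45.5611*u^5 - 21.5336*u^4 + 24.7381*u^3 + 45.4293*u^2 - 3.4584*u - 9.636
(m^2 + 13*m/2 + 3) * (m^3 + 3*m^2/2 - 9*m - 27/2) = m^5 + 8*m^4 + 15*m^3/4 - 135*m^2/2 - 459*m/4 - 81/2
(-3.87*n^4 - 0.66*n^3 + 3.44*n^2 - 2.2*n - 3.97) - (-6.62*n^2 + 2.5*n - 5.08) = -3.87*n^4 - 0.66*n^3 + 10.06*n^2 - 4.7*n + 1.11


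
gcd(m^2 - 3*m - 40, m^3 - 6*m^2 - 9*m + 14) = 1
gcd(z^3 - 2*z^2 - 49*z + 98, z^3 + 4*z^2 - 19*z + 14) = z^2 + 5*z - 14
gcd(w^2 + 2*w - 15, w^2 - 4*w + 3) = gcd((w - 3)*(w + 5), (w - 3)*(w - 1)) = w - 3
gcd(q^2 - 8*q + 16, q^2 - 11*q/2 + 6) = q - 4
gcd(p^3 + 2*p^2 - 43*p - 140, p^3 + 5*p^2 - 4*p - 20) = p + 5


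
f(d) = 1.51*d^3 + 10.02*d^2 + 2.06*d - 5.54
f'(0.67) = 17.52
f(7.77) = 1323.74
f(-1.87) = 15.77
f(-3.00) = 37.69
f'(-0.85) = -11.70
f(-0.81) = -1.44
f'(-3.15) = -16.12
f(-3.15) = 40.20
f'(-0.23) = -2.31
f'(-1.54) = -18.06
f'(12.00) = 894.86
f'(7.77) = 431.26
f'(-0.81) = -11.20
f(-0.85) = -0.98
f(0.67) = 0.79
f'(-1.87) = -19.57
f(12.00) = 4071.34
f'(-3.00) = -17.29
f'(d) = 4.53*d^2 + 20.04*d + 2.06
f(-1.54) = 9.54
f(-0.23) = -5.50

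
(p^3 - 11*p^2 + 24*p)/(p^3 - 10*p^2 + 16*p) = (p - 3)/(p - 2)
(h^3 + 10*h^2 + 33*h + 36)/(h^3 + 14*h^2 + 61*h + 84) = (h + 3)/(h + 7)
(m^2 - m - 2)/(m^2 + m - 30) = (m^2 - m - 2)/(m^2 + m - 30)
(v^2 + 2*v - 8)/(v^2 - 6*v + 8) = (v + 4)/(v - 4)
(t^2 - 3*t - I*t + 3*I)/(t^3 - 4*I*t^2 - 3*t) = (t - 3)/(t*(t - 3*I))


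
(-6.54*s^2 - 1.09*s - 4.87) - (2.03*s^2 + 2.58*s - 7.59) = -8.57*s^2 - 3.67*s + 2.72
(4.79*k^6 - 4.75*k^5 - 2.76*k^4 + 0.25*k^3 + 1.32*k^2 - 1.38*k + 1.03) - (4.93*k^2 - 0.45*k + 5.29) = 4.79*k^6 - 4.75*k^5 - 2.76*k^4 + 0.25*k^3 - 3.61*k^2 - 0.93*k - 4.26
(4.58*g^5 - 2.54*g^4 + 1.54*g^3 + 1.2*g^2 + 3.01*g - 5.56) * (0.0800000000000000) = 0.3664*g^5 - 0.2032*g^4 + 0.1232*g^3 + 0.096*g^2 + 0.2408*g - 0.4448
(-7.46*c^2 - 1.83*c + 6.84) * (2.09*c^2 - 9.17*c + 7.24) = -15.5914*c^4 + 64.5835*c^3 - 22.9337*c^2 - 75.972*c + 49.5216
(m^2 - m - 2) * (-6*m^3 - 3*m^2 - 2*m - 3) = -6*m^5 + 3*m^4 + 13*m^3 + 5*m^2 + 7*m + 6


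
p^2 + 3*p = p*(p + 3)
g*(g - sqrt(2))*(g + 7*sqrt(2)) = g^3 + 6*sqrt(2)*g^2 - 14*g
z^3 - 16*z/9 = z*(z - 4/3)*(z + 4/3)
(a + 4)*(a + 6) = a^2 + 10*a + 24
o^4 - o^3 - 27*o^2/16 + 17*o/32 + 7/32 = (o - 7/4)*(o - 1/2)*(o + 1/4)*(o + 1)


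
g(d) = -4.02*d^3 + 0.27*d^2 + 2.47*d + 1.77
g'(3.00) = -104.45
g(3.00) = -96.93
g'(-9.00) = -979.25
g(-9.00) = 2931.99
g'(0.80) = -4.82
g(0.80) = 1.86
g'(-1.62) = -30.06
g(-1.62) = 15.57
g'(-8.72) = -919.26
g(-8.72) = 2666.24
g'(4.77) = -269.35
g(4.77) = -416.60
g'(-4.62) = -257.44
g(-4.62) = 392.54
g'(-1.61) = -29.66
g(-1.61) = 15.27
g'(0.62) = -1.83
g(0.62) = 2.45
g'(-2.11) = -52.36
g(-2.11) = 35.52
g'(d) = -12.06*d^2 + 0.54*d + 2.47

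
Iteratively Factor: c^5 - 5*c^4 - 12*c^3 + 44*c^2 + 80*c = (c + 2)*(c^4 - 7*c^3 + 2*c^2 + 40*c) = c*(c + 2)*(c^3 - 7*c^2 + 2*c + 40) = c*(c + 2)^2*(c^2 - 9*c + 20) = c*(c - 5)*(c + 2)^2*(c - 4)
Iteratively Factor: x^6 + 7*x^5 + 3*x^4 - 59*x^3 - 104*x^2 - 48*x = (x - 3)*(x^5 + 10*x^4 + 33*x^3 + 40*x^2 + 16*x) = (x - 3)*(x + 1)*(x^4 + 9*x^3 + 24*x^2 + 16*x) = x*(x - 3)*(x + 1)*(x^3 + 9*x^2 + 24*x + 16) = x*(x - 3)*(x + 1)*(x + 4)*(x^2 + 5*x + 4) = x*(x - 3)*(x + 1)^2*(x + 4)*(x + 4)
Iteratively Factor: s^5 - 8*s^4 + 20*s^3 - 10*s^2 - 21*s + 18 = (s - 2)*(s^4 - 6*s^3 + 8*s^2 + 6*s - 9) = (s - 3)*(s - 2)*(s^3 - 3*s^2 - s + 3) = (s - 3)*(s - 2)*(s + 1)*(s^2 - 4*s + 3) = (s - 3)^2*(s - 2)*(s + 1)*(s - 1)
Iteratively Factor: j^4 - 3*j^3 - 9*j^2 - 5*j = (j - 5)*(j^3 + 2*j^2 + j) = (j - 5)*(j + 1)*(j^2 + j) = j*(j - 5)*(j + 1)*(j + 1)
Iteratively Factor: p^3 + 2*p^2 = (p + 2)*(p^2) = p*(p + 2)*(p)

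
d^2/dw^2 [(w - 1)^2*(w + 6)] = 6*w + 8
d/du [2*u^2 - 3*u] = 4*u - 3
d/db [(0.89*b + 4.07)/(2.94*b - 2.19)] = (30.473631 - 40.909806*b)/(2.94*b - 2.19)^3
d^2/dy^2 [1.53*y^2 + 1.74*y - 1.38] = 3.06000000000000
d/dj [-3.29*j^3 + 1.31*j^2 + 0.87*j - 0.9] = -9.87*j^2 + 2.62*j + 0.87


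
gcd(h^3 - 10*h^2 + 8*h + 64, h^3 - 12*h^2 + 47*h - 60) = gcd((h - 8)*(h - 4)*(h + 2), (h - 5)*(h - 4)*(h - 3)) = h - 4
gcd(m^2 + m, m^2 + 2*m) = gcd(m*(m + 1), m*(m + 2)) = m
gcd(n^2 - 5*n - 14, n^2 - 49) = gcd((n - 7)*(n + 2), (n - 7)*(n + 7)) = n - 7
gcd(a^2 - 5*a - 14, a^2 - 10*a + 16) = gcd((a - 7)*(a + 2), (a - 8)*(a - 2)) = 1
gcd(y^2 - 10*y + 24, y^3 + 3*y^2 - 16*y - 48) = y - 4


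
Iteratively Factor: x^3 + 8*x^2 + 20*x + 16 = (x + 4)*(x^2 + 4*x + 4) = (x + 2)*(x + 4)*(x + 2)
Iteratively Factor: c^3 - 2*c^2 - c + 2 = (c - 1)*(c^2 - c - 2) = (c - 2)*(c - 1)*(c + 1)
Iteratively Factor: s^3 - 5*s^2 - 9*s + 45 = (s + 3)*(s^2 - 8*s + 15) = (s - 5)*(s + 3)*(s - 3)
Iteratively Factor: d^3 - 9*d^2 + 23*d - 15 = (d - 1)*(d^2 - 8*d + 15) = (d - 3)*(d - 1)*(d - 5)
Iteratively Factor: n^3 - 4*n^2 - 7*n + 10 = (n + 2)*(n^2 - 6*n + 5) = (n - 5)*(n + 2)*(n - 1)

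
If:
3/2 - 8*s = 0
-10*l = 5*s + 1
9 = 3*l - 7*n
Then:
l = -31/160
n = -219/160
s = 3/16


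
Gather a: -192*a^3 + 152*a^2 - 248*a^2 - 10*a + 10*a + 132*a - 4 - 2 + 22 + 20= -192*a^3 - 96*a^2 + 132*a + 36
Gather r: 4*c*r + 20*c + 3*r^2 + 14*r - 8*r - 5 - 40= 20*c + 3*r^2 + r*(4*c + 6) - 45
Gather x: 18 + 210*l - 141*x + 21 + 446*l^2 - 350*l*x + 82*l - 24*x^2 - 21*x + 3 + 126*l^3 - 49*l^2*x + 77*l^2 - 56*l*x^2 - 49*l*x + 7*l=126*l^3 + 523*l^2 + 299*l + x^2*(-56*l - 24) + x*(-49*l^2 - 399*l - 162) + 42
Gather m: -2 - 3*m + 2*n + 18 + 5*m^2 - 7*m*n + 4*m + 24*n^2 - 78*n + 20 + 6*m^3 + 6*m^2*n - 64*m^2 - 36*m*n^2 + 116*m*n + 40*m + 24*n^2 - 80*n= 6*m^3 + m^2*(6*n - 59) + m*(-36*n^2 + 109*n + 41) + 48*n^2 - 156*n + 36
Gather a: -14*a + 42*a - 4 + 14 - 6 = 28*a + 4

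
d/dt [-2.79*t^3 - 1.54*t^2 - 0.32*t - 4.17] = -8.37*t^2 - 3.08*t - 0.32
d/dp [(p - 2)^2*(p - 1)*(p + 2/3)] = 4*p^3 - 13*p^2 + 28*p/3 + 4/3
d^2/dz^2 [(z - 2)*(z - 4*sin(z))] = 2*(2*z - 4)*sin(z) - 8*cos(z) + 2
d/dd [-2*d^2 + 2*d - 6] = 2 - 4*d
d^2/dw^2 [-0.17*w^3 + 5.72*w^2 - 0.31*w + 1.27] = 11.44 - 1.02*w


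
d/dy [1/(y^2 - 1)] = -2*y/(y^2 - 1)^2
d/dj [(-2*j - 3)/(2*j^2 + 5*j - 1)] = (4*j^2 + 12*j + 17)/(4*j^4 + 20*j^3 + 21*j^2 - 10*j + 1)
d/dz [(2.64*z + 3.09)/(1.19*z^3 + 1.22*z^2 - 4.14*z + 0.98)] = (-6.2832*z^3 - 14.2521*z^2 - 7.5396*z + 15.3798)/(1.4161*z^6 + 2.9036*z^5 - 8.3648*z^4 - 7.7692*z^3 + 19.5308*z^2 - 8.1144*z + 0.9604)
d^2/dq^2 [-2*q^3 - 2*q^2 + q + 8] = -12*q - 4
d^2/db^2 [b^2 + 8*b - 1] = 2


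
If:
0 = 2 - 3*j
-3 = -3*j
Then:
No Solution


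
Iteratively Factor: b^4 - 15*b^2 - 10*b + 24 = (b + 3)*(b^3 - 3*b^2 - 6*b + 8) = (b - 4)*(b + 3)*(b^2 + b - 2) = (b - 4)*(b + 2)*(b + 3)*(b - 1)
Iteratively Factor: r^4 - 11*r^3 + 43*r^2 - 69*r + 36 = (r - 3)*(r^3 - 8*r^2 + 19*r - 12) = (r - 4)*(r - 3)*(r^2 - 4*r + 3) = (r - 4)*(r - 3)*(r - 1)*(r - 3)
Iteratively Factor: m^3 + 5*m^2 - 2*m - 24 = (m + 4)*(m^2 + m - 6) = (m + 3)*(m + 4)*(m - 2)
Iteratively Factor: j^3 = (j)*(j^2) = j^2*(j)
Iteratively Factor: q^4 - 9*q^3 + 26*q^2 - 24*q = (q - 4)*(q^3 - 5*q^2 + 6*q) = q*(q - 4)*(q^2 - 5*q + 6) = q*(q - 4)*(q - 3)*(q - 2)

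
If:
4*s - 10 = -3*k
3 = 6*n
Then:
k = 10/3 - 4*s/3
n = 1/2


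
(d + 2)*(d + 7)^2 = d^3 + 16*d^2 + 77*d + 98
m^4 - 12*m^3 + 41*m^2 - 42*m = m*(m - 7)*(m - 3)*(m - 2)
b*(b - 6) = b^2 - 6*b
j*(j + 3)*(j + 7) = j^3 + 10*j^2 + 21*j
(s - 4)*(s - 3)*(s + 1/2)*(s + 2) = s^4 - 9*s^3/2 - 9*s^2/2 + 23*s + 12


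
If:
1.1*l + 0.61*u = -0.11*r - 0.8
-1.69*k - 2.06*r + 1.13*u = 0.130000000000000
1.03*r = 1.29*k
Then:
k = 0.26463700234192*u - 0.0304449648711944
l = -0.587689312120316*u - 0.723459717109248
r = 0.331438575748619*u - 0.0381301016347968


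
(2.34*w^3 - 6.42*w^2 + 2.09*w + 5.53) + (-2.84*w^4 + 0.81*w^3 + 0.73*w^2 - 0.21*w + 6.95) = -2.84*w^4 + 3.15*w^3 - 5.69*w^2 + 1.88*w + 12.48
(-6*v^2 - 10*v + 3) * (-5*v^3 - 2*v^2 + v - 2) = 30*v^5 + 62*v^4 - v^3 - 4*v^2 + 23*v - 6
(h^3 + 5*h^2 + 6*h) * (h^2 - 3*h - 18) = h^5 + 2*h^4 - 27*h^3 - 108*h^2 - 108*h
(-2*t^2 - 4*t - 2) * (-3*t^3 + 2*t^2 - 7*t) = 6*t^5 + 8*t^4 + 12*t^3 + 24*t^2 + 14*t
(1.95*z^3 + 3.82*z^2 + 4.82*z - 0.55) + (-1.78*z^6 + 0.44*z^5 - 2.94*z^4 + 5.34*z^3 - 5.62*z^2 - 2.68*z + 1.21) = -1.78*z^6 + 0.44*z^5 - 2.94*z^4 + 7.29*z^3 - 1.8*z^2 + 2.14*z + 0.66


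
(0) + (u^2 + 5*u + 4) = u^2 + 5*u + 4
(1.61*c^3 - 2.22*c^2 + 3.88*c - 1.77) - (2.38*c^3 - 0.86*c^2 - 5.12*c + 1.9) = -0.77*c^3 - 1.36*c^2 + 9.0*c - 3.67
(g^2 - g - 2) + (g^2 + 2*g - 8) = 2*g^2 + g - 10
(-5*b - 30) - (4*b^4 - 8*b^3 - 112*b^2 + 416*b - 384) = -4*b^4 + 8*b^3 + 112*b^2 - 421*b + 354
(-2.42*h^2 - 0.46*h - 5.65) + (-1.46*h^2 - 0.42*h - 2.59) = -3.88*h^2 - 0.88*h - 8.24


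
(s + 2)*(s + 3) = s^2 + 5*s + 6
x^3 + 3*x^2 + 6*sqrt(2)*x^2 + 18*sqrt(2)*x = x*(x + 3)*(x + 6*sqrt(2))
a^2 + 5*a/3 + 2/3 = (a + 2/3)*(a + 1)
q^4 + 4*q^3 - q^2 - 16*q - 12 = (q - 2)*(q + 1)*(q + 2)*(q + 3)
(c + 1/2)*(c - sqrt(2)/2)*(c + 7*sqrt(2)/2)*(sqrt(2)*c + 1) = sqrt(2)*c^4 + sqrt(2)*c^3/2 + 7*c^3 - sqrt(2)*c^2/2 + 7*c^2/2 - 7*c/2 - sqrt(2)*c/4 - 7/4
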